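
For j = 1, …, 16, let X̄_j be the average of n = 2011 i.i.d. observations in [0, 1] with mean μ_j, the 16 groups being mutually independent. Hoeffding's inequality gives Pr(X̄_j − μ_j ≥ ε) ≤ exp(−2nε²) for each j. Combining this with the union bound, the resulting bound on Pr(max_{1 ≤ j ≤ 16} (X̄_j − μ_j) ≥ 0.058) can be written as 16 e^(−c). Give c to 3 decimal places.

Union bound over the 16 events: Pr(max_{1 ≤ j ≤ 16} (X̄_j − μ_j) ≥ 0.058) ≤ 16·exp(−2nε²) = 16 exp(−2·2011·0.058²).
So c = 2·2011·0.058² = 13.5300.

13.530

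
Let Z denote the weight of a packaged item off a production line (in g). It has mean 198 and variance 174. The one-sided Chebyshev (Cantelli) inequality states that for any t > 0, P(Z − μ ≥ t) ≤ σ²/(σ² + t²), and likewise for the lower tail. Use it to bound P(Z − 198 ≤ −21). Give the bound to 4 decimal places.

0.2829

Here σ² = 174 and t = 21, so σ² + t² = 615.
Cantelli's bound: 174/615 = 0.2829.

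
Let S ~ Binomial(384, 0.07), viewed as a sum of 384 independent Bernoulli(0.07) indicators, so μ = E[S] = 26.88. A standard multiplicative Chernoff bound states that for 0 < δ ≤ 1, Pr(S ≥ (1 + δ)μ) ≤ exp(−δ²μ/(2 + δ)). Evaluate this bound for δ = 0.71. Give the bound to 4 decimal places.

0.0067

Exponent = δ²μ/(2 + δ) = 0.71²·26.88/2.71 = 5.0001.
Bound = exp(−5.0001) = 0.00674.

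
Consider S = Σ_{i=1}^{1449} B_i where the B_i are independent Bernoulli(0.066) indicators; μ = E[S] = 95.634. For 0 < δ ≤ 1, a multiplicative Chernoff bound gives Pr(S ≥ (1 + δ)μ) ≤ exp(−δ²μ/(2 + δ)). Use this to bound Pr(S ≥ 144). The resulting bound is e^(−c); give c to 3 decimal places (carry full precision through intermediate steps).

9.762

Write 144 = (1 + δ)μ, so δ = 144/95.634 − 1 = 0.5057406…
Then the exponent is δ²μ/(2 + δ) = (144 − μ)² / (μ·(2 + δ)) = 9.761845.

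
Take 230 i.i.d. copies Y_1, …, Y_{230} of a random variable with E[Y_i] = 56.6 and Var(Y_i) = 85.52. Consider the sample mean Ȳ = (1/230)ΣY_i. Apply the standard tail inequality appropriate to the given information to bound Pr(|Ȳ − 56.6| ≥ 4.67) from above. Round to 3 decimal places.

With mean and variance of each term known, Chebyshev's inequality bounds the deviation of the sum (or sample mean).
Var(Ȳ) = Var(Y_i)/n = 85.52/230 = 0.37183.
Chebyshev: Pr(|Ȳ − 56.6| ≥ 4.67) ≤ Var(Ȳ)/(4.67)² = 85.52/(230·4.67²) = 0.0170.

0.017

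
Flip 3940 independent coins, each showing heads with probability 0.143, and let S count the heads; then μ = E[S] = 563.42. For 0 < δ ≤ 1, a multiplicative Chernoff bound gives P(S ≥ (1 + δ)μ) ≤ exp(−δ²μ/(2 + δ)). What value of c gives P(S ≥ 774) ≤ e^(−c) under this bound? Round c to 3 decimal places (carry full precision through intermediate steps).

Write 774 = (1 + δ)μ, so δ = 774/563.42 − 1 = 0.3737532…
Then the exponent is δ²μ/(2 + δ) = (774 − μ)² / (μ·(2 + δ)) = 33.156328.

33.156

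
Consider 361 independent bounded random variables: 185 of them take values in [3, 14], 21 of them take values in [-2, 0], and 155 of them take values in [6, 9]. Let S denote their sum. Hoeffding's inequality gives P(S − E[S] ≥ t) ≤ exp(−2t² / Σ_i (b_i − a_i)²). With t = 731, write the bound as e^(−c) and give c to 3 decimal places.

44.784

Σ(b_i − a_i)² = 185·11² + 21·2² + 155·3² = 23864.
c = 2t² / 23864 = 2·731² / 23864 = 44.7839.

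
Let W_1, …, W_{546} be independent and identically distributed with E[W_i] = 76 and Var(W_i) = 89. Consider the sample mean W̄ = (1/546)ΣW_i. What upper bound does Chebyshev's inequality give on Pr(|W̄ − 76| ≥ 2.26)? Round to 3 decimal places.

Var(W̄) = Var(W_i)/n = 89/546 = 0.163.
Chebyshev: Pr(|W̄ − 76| ≥ 2.26) ≤ Var(W̄)/(2.26)² = 89/(546·2.26²) = 0.0319.

0.032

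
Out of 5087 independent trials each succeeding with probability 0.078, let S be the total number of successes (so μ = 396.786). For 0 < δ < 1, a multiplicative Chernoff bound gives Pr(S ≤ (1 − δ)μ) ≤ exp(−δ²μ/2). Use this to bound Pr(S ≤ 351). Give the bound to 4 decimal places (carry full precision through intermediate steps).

0.0712

Write 351 = (1 − δ)μ, so δ = 1 − 351/396.786 = 0.1153922…
Then the exponent is δ²μ/2 = (μ − 351)²/(2μ) = 2.641673.
Bound = exp(−2.641673) = 0.07124.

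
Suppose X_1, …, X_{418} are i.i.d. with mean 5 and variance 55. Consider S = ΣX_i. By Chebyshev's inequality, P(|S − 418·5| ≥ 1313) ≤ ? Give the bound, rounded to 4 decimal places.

Var(S) = n·Var(X_i) = 418·55 = 22990.
Chebyshev: P(|S − 418·5| ≥ 1313) ≤ Var(S)/1313² = 22990/1723969 = 0.0133.

0.0133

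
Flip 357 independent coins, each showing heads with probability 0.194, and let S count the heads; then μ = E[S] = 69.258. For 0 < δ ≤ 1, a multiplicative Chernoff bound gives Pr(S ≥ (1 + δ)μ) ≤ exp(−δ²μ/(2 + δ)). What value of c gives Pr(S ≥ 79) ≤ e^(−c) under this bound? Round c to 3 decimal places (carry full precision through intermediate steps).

Write 79 = (1 + δ)μ, so δ = 79/69.258 − 1 = 0.1406625…
Then the exponent is δ²μ/(2 + δ) = (79 − μ)² / (μ·(2 + δ)) = 0.640145.

0.640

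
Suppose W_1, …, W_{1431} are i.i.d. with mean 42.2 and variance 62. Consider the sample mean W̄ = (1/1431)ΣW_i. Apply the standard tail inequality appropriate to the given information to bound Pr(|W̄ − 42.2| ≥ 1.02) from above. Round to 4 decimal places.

With mean and variance of each term known, Chebyshev's inequality bounds the deviation of the sum (or sample mean).
Var(W̄) = Var(W_i)/n = 62/1431 = 0.043326.
Chebyshev: Pr(|W̄ − 42.2| ≥ 1.02) ≤ Var(W̄)/(1.02)² = 62/(1431·1.02²) = 0.0416.

0.0416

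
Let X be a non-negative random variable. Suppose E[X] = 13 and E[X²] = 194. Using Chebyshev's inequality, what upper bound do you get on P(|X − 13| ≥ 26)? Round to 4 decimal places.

Var(X) = E[X²] − (E[X])² = 194 − 169 = 25.
Chebyshev's inequality: P(|X − μ| ≥ t) ≤ Var(X)/t² = 25/676 = 0.0370.

0.0370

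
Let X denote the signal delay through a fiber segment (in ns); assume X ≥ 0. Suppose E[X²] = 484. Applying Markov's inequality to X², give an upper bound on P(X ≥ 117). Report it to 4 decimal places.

0.0354

Since X ≥ 0, the event {X ≥ 117} is the same as {X² ≥ 13689}.
Markov's inequality applied to X² gives P(X² ≥ 13689) ≤ E[X²]/13689 = 484/13689 = 0.0354.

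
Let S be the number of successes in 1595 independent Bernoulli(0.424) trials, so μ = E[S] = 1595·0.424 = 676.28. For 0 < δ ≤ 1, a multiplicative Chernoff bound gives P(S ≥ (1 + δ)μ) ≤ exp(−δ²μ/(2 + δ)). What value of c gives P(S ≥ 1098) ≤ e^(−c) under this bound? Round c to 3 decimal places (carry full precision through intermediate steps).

100.237

Write 1098 = (1 + δ)μ, so δ = 1098/676.28 − 1 = 0.6235879…
Then the exponent is δ²μ/(2 + δ) = (1098 − μ)² / (μ·(2 + δ)) = 100.236580.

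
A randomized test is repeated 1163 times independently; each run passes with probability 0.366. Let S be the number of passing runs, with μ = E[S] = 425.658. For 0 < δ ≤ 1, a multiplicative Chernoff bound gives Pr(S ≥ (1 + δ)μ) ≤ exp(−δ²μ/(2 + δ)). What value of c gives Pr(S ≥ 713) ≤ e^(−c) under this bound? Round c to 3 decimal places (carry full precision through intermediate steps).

Write 713 = (1 + δ)μ, so δ = 713/425.658 − 1 = 0.6750537…
Then the exponent is δ²μ/(2 + δ) = (713 − μ)² / (μ·(2 + δ)) = 72.511171.

72.511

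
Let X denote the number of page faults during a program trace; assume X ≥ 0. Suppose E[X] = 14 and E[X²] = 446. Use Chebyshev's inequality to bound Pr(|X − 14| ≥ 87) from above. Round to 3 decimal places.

Var(X) = E[X²] − (E[X])² = 446 − 196 = 250.
Chebyshev's inequality: Pr(|X − μ| ≥ t) ≤ Var(X)/t² = 250/7569 = 0.0330.

0.033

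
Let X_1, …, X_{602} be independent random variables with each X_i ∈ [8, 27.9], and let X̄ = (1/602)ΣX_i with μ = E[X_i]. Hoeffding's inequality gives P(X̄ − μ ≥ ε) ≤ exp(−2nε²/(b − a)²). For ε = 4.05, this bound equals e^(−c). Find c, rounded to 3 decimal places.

c = 2nε²/(b − a)² = 2·602·4.05² / 19.9² = 49.8690.

49.869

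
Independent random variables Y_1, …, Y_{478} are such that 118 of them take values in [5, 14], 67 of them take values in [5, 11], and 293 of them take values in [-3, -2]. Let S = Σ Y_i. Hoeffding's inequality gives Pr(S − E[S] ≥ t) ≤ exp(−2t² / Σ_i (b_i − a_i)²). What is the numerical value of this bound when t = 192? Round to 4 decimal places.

0.0024

Σ(b_i − a_i)² = 118·9² + 67·6² + 293·1² = 12263.
Exponent = 2·192² / 12263 = 6.01223.
Bound = exp(−6.01223) = 0.00245.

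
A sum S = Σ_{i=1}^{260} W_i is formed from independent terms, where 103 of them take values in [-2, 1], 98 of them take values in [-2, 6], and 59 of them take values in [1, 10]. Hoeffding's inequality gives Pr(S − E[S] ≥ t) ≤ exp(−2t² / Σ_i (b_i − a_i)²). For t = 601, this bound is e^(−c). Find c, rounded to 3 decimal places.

Σ(b_i − a_i)² = 103·3² + 98·8² + 59·9² = 11978.
c = 2t² / 11978 = 2·601² / 11978 = 60.3107.

60.311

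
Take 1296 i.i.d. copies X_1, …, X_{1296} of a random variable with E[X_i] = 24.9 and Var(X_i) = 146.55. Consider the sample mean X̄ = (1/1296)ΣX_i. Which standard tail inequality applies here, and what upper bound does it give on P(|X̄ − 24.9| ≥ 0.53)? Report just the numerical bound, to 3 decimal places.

With mean and variance of each term known, Chebyshev's inequality bounds the deviation of the sum (or sample mean).
Var(X̄) = Var(X_i)/n = 146.55/1296 = 0.11308.
Chebyshev: P(|X̄ − 24.9| ≥ 0.53) ≤ Var(X̄)/(0.53)² = 146.55/(1296·0.53²) = 0.4026.

0.403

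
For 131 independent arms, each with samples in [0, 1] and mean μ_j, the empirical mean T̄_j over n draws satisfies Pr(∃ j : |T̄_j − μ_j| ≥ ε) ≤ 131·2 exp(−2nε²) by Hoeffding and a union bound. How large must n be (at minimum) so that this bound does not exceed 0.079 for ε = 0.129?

244

Need 2·131·exp(−2nε²) ≤ 0.079, i.e. exp(−2nε²) ≤ 0.079/262.
So 2nε² ≥ ln(262/0.079) = 8.106652.
Hence n ≥ 8.106652/(2·0.129²) = 243.575.
The smallest integer n is 244.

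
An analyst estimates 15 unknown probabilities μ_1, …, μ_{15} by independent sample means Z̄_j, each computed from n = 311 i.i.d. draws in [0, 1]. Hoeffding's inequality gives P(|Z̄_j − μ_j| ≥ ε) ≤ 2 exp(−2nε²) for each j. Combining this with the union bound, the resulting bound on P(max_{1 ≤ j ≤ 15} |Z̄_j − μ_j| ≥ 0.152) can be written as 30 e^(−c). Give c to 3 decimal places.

14.371

Union bound over the 15 events: P(max_{1 ≤ j ≤ 15} |Z̄_j − μ_j| ≥ 0.152) ≤ 15·2·exp(−2nε²) = 30 exp(−2·311·0.152²).
So c = 2·311·0.152² = 14.3707.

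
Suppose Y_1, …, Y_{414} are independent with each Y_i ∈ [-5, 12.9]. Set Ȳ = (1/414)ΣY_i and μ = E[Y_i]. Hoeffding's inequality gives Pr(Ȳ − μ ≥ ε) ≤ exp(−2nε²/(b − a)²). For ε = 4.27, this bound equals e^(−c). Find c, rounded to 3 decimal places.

47.117

c = 2nε²/(b − a)² = 2·414·4.27² / 17.9² = 47.1173.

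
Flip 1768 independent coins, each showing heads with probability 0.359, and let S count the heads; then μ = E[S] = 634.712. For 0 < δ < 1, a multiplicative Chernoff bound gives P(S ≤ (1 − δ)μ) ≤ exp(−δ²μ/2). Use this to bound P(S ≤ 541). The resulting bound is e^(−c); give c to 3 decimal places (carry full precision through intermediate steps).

Write 541 = (1 − δ)μ, so δ = 1 − 541/634.712 = 0.1476449…
Then the exponent is δ²μ/2 = (μ − 541)²/(2μ) = 6.918050.

6.918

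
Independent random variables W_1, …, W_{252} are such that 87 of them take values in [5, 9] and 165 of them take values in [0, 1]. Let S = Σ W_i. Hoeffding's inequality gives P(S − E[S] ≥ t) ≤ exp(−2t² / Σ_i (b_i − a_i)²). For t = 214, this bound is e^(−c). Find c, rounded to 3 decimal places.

58.826

Σ(b_i − a_i)² = 87·4² + 165·1² = 1557.
c = 2t² / 1557 = 2·214² / 1557 = 58.8259.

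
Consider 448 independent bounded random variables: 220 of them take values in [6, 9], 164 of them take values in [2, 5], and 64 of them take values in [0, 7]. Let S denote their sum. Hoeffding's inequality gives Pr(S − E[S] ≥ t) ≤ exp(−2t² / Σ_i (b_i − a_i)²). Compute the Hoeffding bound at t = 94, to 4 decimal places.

0.0685

Σ(b_i − a_i)² = 220·3² + 164·3² + 64·7² = 6592.
Exponent = 2·94² / 6592 = 2.68083.
Bound = exp(−2.68083) = 0.06851.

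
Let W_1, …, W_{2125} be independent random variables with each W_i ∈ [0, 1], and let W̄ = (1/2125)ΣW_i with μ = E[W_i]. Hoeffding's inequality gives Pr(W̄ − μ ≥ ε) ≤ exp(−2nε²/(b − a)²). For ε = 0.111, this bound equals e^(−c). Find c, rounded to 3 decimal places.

52.364

c = 2nε²/(b − a)² = 2·2125·0.111² / 1² = 52.3642.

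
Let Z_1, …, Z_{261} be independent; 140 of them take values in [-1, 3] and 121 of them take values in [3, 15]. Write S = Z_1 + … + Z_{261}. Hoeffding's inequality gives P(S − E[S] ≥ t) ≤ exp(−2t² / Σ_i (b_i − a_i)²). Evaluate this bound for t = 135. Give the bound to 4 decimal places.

0.1567

Σ(b_i − a_i)² = 140·4² + 121·12² = 19664.
Exponent = 2·135² / 19664 = 1.85364.
Bound = exp(−1.85364) = 0.15667.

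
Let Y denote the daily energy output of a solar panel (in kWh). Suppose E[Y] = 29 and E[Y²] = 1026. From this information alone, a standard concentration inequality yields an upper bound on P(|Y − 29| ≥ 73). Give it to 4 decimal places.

The first two moments determine the variance, so Chebyshev's inequality is the sharpest standard bound available.
Var(Y) = E[Y²] − (E[Y])² = 1026 − 841 = 185.
Chebyshev's inequality: P(|Y − μ| ≥ t) ≤ Var(Y)/t² = 185/5329 = 0.0347.

0.0347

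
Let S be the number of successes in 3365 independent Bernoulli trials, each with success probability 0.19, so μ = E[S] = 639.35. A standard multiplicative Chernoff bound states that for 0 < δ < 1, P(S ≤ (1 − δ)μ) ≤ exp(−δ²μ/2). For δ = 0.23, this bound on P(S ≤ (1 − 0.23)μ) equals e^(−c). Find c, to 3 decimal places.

16.911

c = δ²μ/2 = 0.23²·639.35/2 = 16.9108.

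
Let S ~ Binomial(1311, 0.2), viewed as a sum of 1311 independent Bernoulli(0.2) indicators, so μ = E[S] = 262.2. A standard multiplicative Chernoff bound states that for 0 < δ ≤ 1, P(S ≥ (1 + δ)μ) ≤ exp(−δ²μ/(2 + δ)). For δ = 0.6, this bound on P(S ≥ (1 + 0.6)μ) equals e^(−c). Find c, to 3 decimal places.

c = δ²μ/(2 + δ) = 0.6²·262.2/(2 + 0.6) = 36.3046.

36.305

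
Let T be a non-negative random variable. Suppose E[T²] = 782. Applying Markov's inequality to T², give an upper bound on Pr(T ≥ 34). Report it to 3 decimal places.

Since T ≥ 0, the event {T ≥ 34} is the same as {T² ≥ 1156}.
Markov's inequality applied to T² gives Pr(T² ≥ 1156) ≤ E[T²]/1156 = 782/1156 = 0.6765.

0.676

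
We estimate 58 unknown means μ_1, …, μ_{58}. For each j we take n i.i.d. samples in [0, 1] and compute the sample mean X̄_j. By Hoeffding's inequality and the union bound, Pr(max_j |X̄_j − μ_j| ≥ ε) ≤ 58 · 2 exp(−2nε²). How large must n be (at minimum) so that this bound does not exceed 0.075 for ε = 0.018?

11334

Need 2·58·exp(−2nε²) ≤ 0.075, i.e. exp(−2nε²) ≤ 0.075/116.
So 2nε² ≥ ln(116/0.075) = 7.343857.
Hence n ≥ 7.343857/(2·0.018²) = 11333.113.
The smallest integer n is 11334.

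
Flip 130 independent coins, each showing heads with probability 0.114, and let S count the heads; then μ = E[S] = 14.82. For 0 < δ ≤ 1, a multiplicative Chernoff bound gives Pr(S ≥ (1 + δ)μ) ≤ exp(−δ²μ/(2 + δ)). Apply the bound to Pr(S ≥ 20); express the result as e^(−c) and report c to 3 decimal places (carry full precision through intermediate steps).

0.771

Write 20 = (1 + δ)μ, so δ = 20/14.82 − 1 = 0.3495277…
Then the exponent is δ²μ/(2 + δ) = (20 − μ)² / (μ·(2 + δ)) = 0.770603.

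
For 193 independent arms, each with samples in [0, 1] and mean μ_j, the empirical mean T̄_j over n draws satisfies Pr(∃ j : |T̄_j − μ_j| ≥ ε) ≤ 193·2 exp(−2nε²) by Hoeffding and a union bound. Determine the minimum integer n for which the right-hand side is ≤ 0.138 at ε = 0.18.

Need 2·193·exp(−2nε²) ≤ 0.138, i.e. exp(−2nε²) ≤ 0.138/386.
So 2nε² ≥ ln(386/0.138) = 7.936339.
Hence n ≥ 7.936339/(2·0.18²) = 122.474.
The smallest integer n is 123.

123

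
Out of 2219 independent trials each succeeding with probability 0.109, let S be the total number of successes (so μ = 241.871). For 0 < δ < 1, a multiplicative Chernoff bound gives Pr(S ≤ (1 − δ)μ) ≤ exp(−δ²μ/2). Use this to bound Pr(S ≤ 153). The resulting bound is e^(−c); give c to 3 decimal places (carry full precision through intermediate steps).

Write 153 = (1 − δ)μ, so δ = 1 − 153/241.871 = 0.3674314…
Then the exponent is δ²μ/2 = (μ − 153)²/(2μ) = 16.326998.

16.327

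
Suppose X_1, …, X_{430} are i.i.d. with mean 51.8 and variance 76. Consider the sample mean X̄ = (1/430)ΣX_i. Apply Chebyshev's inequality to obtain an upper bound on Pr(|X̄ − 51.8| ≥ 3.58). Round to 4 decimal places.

0.0138

Var(X̄) = Var(X_i)/n = 76/430 = 0.17674.
Chebyshev: Pr(|X̄ − 51.8| ≥ 3.58) ≤ Var(X̄)/(3.58)² = 76/(430·3.58²) = 0.0138.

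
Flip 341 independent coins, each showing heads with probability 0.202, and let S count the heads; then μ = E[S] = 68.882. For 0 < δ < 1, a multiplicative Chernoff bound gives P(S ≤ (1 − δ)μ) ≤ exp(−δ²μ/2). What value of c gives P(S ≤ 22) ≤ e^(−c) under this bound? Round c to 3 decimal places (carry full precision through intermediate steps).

Write 22 = (1 − δ)μ, so δ = 1 − 22/68.882 = 0.6806132…
Then the exponent is δ²μ/2 = (μ − 22)²/(2μ) = 15.954255.

15.954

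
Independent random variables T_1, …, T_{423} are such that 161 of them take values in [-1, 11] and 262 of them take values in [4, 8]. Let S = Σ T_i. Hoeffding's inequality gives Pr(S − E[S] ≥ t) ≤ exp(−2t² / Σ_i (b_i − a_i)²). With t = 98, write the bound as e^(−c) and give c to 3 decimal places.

0.702

Σ(b_i − a_i)² = 161·12² + 262·4² = 27376.
c = 2t² / 27376 = 2·98² / 27376 = 0.7016.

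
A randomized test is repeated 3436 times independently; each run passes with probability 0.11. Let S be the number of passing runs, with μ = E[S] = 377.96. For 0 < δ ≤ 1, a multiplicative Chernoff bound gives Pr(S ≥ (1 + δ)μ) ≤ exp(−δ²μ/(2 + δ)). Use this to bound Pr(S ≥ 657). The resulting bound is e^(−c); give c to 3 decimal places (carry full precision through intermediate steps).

75.233

Write 657 = (1 + δ)μ, so δ = 657/377.96 − 1 = 0.7382792…
Then the exponent is δ²μ/(2 + δ) = (657 − μ)² / (μ·(2 + δ)) = 75.233170.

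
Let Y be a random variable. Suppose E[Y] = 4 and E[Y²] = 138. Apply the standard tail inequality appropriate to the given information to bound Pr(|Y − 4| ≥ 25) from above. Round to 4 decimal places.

The first two moments determine the variance, so Chebyshev's inequality is the sharpest standard bound available.
Var(Y) = E[Y²] − (E[Y])² = 138 − 16 = 122.
Chebyshev's inequality: Pr(|Y − μ| ≥ t) ≤ Var(Y)/t² = 122/625 = 0.1952.

0.1952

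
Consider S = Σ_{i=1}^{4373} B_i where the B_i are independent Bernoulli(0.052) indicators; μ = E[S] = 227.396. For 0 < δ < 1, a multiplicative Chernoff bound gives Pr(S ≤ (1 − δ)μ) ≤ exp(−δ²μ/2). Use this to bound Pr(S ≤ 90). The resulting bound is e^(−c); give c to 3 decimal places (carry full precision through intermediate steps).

Write 90 = (1 − δ)μ, so δ = 1 − 90/227.396 = 0.6042147…
Then the exponent is δ²μ/2 = (μ − 90)²/(2μ) = 41.508340.

41.508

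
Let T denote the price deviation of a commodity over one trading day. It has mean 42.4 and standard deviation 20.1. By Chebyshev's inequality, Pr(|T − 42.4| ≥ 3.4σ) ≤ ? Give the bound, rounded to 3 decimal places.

Chebyshev: Pr(|T − μ| ≥ t) ≤ Var(T)/t².
Var(T) = σ² = 20.1² = 404.01.
t = 3.4·20.1 = 68.34.
Bound = 404.01 / 4670.3556 = 0.0865.

0.087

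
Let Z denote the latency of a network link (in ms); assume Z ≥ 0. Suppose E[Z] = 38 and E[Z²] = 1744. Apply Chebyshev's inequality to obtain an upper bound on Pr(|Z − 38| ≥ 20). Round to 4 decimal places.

0.7500

Var(Z) = E[Z²] − (E[Z])² = 1744 − 1444 = 300.
Chebyshev's inequality: Pr(|Z − μ| ≥ t) ≤ Var(Z)/t² = 300/400 = 0.7500.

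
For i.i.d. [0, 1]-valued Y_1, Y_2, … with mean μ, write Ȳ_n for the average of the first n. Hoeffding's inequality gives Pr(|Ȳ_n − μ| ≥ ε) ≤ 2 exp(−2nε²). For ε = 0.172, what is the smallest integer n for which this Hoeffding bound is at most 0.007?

Require 2·exp(−2nε²) ≤ 0.007, i.e. 2nε² ≥ ln(2/0.007) = 5.654992.
So n ≥ 5.654992 / (2·0.172²) = 95.575.
The smallest integer n is 96.

96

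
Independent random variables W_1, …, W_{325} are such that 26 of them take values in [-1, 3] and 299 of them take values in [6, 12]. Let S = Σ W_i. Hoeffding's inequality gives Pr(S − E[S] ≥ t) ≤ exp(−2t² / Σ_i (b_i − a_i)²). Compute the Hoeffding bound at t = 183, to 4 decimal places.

Σ(b_i − a_i)² = 26·4² + 299·6² = 11180.
Exponent = 2·183² / 11180 = 5.99088.
Bound = exp(−5.99088) = 0.00250.

0.0025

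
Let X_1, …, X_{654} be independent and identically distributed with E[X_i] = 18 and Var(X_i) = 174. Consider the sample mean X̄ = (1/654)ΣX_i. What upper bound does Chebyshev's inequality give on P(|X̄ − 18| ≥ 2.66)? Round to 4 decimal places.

0.0376

Var(X̄) = Var(X_i)/n = 174/654 = 0.26606.
Chebyshev: P(|X̄ − 18| ≥ 2.66) ≤ Var(X̄)/(2.66)² = 174/(654·2.66²) = 0.0376.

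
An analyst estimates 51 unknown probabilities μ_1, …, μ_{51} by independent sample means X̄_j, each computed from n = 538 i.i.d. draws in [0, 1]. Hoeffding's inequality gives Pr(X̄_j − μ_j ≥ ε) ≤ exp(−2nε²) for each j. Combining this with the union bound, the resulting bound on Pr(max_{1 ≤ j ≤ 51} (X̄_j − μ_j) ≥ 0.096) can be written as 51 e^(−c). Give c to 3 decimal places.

Union bound over the 51 events: Pr(max_{1 ≤ j ≤ 51} (X̄_j − μ_j) ≥ 0.096) ≤ 51·exp(−2nε²) = 51 exp(−2·538·0.096²).
So c = 2·538·0.096² = 9.9164.

9.916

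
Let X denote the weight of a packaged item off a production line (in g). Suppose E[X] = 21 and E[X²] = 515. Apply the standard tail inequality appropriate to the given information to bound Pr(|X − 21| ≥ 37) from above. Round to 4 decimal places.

0.0541

The first two moments determine the variance, so Chebyshev's inequality is the sharpest standard bound available.
Var(X) = E[X²] − (E[X])² = 515 − 441 = 74.
Chebyshev's inequality: Pr(|X − μ| ≥ t) ≤ Var(X)/t² = 74/1369 = 0.0541.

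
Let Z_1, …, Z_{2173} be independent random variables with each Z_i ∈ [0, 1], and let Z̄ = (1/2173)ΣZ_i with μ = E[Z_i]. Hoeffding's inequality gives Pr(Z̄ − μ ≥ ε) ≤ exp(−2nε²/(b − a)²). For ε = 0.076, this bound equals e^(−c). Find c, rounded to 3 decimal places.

25.102

c = 2nε²/(b − a)² = 2·2173·0.076² / 1² = 25.1025.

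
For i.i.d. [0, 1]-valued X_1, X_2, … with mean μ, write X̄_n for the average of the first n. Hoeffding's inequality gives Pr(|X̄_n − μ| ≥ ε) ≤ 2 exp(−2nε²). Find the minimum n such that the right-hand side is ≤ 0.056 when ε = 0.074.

Require 2·exp(−2nε²) ≤ 0.056, i.e. 2nε² ≥ ln(2/0.056) = 3.575551.
So n ≥ 3.575551 / (2·0.074²) = 326.475.
The smallest integer n is 327.

327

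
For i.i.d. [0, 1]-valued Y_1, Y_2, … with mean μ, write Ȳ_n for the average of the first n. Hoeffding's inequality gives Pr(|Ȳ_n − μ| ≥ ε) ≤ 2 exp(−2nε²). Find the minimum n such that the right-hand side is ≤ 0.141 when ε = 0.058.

Require 2·exp(−2nε²) ≤ 0.141, i.e. 2nε² ≥ ln(2/0.141) = 2.652143.
So n ≥ 2.652143 / (2·0.058²) = 394.195.
The smallest integer n is 395.

395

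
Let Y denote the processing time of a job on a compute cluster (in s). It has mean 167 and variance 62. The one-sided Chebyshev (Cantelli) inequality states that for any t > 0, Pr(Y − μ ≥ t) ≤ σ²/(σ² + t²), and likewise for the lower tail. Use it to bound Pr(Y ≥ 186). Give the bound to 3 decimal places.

0.147

Here σ² = 62 and t = 19, so σ² + t² = 423.
Cantelli's bound: 62/423 = 0.1466.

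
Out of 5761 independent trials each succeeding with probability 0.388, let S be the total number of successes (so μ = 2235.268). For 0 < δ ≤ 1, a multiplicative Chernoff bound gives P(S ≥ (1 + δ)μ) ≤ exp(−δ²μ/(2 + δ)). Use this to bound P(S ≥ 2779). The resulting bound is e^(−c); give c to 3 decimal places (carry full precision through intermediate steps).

Write 2779 = (1 + δ)μ, so δ = 2779/2235.268 − 1 = 0.2432514…
Then the exponent is δ²μ/(2 + δ) = (2779 − μ)² / (μ·(2 + δ)) = 58.960647.

58.961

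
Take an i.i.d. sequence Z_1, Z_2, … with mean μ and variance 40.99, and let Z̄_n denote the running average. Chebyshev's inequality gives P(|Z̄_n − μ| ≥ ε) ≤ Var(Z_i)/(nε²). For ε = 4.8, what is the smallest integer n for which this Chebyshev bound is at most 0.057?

Require 40.99/(n·4.8²) ≤ 0.057, i.e. n ≥ 40.99/(0.057·4.8²) = 31.212.
The smallest integer n is 32.

32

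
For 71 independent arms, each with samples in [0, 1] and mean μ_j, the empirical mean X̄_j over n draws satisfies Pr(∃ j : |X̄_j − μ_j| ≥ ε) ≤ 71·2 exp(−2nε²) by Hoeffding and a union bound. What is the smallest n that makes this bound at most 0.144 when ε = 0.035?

Need 2·71·exp(−2nε²) ≤ 0.144, i.e. exp(−2nε²) ≤ 0.144/142.
So 2nε² ≥ ln(142/0.144) = 6.893769.
Hence n ≥ 6.893769/(2·0.035²) = 2813.783.
The smallest integer n is 2814.

2814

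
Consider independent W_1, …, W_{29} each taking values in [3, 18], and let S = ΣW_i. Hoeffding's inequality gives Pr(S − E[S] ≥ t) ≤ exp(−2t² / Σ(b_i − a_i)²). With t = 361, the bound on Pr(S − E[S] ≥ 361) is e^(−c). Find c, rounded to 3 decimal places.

39.945

Σ(b_i − a_i)² = 29·(15)² = 6525.
c = 2t²/6525 = 2·361²/6525 = 39.9451.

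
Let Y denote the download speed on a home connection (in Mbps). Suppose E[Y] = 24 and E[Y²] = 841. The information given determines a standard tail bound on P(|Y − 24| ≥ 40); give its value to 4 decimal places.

The first two moments determine the variance, so Chebyshev's inequality is the sharpest standard bound available.
Var(Y) = E[Y²] − (E[Y])² = 841 − 576 = 265.
Chebyshev's inequality: P(|Y − μ| ≥ t) ≤ Var(Y)/t² = 265/1600 = 0.1656.

0.1656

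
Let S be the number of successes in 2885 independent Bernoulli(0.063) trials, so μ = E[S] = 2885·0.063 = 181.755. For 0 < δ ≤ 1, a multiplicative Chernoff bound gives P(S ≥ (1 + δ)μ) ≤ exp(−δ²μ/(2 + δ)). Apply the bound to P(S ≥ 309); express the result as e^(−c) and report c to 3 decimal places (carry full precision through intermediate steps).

32.993

Write 309 = (1 + δ)μ, so δ = 309/181.755 − 1 = 0.7000908…
Then the exponent is δ²μ/(2 + δ) = (309 − μ)² / (μ·(2 + δ)) = 32.992613.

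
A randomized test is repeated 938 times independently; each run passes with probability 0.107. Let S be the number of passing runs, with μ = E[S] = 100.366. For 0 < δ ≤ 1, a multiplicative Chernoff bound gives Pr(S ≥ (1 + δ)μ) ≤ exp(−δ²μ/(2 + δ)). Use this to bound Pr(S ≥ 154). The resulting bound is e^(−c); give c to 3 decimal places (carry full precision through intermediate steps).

Write 154 = (1 + δ)μ, so δ = 154/100.366 − 1 = 0.5343842…
Then the exponent is δ²μ/(2 + δ) = (154 − μ)² / (μ·(2 + δ)) = 11.308925.

11.309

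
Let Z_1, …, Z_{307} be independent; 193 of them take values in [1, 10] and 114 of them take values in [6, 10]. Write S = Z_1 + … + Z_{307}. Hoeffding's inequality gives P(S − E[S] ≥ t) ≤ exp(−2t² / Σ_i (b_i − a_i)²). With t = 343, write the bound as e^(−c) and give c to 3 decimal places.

Σ(b_i − a_i)² = 193·9² + 114·4² = 17457.
c = 2t² / 17457 = 2·343² / 17457 = 13.4787.

13.479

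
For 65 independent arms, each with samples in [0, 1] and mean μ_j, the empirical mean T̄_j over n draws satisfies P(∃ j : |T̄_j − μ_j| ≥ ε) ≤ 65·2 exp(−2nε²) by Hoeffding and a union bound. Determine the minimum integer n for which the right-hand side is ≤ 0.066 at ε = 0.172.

Need 2·65·exp(−2nε²) ≤ 0.066, i.e. exp(−2nε²) ≤ 0.066/130.
So 2nε² ≥ ln(130/0.066) = 7.585635.
Hence n ≥ 7.585635/(2·0.172²) = 128.205.
The smallest integer n is 129.

129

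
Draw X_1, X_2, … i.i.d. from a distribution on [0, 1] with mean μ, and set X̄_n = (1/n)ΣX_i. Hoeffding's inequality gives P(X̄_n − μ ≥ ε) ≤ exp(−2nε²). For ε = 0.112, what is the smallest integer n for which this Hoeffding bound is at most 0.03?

140

Require exp(−2nε²) ≤ 0.03, i.e. 2nε² ≥ ln(1/0.03) = 3.506558.
So n ≥ 3.506558 / (2·0.112²) = 139.770.
The smallest integer n is 140.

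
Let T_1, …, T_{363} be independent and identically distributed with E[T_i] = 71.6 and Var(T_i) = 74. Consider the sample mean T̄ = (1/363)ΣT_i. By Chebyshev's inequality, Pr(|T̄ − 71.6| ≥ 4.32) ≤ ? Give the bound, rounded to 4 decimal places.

0.0109

Var(T̄) = Var(T_i)/n = 74/363 = 0.20386.
Chebyshev: Pr(|T̄ − 71.6| ≥ 4.32) ≤ Var(T̄)/(4.32)² = 74/(363·4.32²) = 0.0109.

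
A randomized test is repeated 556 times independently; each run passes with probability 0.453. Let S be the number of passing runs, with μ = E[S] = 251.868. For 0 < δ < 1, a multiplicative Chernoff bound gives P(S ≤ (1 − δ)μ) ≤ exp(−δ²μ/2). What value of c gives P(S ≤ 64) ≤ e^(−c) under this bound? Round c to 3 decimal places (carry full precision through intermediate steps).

70.065

Write 64 = (1 − δ)μ, so δ = 1 − 64/251.868 = 0.7458986…
Then the exponent is δ²μ/2 = (μ − 64)²/(2μ) = 70.065243.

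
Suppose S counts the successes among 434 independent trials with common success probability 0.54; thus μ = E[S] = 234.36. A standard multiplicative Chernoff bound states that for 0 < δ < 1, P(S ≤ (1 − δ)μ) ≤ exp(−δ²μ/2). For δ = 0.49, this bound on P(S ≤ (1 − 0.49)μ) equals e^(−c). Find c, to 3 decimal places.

c = δ²μ/2 = 0.49²·234.36/2 = 28.1349.

28.135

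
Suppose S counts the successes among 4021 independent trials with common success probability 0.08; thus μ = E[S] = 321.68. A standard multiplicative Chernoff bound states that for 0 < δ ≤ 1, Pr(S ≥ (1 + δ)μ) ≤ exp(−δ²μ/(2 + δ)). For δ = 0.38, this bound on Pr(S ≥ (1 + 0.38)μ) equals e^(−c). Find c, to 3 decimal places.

c = δ²μ/(2 + δ) = 0.38²·321.68/(2 + 0.38) = 19.5171.

19.517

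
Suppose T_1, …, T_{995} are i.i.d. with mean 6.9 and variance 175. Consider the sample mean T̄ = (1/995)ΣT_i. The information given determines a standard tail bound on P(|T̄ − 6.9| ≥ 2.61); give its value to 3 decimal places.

0.026

With mean and variance of each term known, Chebyshev's inequality bounds the deviation of the sum (or sample mean).
Var(T̄) = Var(T_i)/n = 175/995 = 0.17588.
Chebyshev: P(|T̄ − 6.9| ≥ 2.61) ≤ Var(T̄)/(2.61)² = 175/(995·2.61²) = 0.0258.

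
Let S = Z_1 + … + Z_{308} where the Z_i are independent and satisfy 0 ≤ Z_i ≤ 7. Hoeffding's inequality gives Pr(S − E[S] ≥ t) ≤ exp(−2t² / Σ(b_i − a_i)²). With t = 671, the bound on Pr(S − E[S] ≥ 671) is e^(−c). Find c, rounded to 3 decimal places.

Σ(b_i − a_i)² = 308·(7)² = 15092.
c = 2t²/15092 = 2·671²/15092 = 59.6662.

59.666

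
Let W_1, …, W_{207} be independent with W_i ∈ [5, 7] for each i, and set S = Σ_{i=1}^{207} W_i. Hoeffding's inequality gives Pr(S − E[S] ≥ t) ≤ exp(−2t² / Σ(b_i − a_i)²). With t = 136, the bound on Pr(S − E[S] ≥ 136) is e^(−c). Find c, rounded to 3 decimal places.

44.676

Σ(b_i − a_i)² = 207·(2)² = 828.
c = 2t²/828 = 2·136²/828 = 44.6763.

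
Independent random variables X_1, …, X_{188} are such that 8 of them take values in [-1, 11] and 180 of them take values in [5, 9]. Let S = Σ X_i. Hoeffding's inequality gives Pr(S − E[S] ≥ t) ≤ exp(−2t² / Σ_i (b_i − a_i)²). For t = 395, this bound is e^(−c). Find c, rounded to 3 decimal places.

Σ(b_i − a_i)² = 8·12² + 180·4² = 4032.
c = 2t² / 4032 = 2·395² / 4032 = 77.3934.

77.393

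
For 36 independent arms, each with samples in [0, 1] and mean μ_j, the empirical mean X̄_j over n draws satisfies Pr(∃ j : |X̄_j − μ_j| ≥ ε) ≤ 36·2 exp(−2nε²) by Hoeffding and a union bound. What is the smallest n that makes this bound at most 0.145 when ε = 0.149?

Need 2·36·exp(−2nε²) ≤ 0.145, i.e. exp(−2nε²) ≤ 0.145/72.
So 2nε² ≥ ln(72/0.145) = 6.207688.
Hence n ≥ 6.207688/(2·0.149²) = 139.806.
The smallest integer n is 140.

140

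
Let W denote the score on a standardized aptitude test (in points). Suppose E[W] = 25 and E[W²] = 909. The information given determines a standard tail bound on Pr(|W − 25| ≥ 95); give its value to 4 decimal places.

The first two moments determine the variance, so Chebyshev's inequality is the sharpest standard bound available.
Var(W) = E[W²] − (E[W])² = 909 − 625 = 284.
Chebyshev's inequality: Pr(|W − μ| ≥ t) ≤ Var(W)/t² = 284/9025 = 0.0315.

0.0315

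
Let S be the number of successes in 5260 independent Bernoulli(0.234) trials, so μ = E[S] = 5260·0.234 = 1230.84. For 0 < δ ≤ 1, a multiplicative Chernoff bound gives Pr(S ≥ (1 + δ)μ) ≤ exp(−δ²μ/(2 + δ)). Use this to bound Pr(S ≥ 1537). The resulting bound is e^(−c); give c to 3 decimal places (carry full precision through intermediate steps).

33.865

Write 1537 = (1 + δ)μ, so δ = 1537/1230.84 − 1 = 0.2487407…
Then the exponent is δ²μ/(2 + δ) = (1537 − μ)² / (μ·(2 + δ)) = 33.865377.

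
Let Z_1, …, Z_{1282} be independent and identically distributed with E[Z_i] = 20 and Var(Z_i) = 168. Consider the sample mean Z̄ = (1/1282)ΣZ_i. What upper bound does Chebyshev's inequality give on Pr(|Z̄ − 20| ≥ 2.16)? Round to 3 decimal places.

Var(Z̄) = Var(Z_i)/n = 168/1282 = 0.13105.
Chebyshev: Pr(|Z̄ − 20| ≥ 2.16) ≤ Var(Z̄)/(2.16)² = 168/(1282·2.16²) = 0.0281.

0.028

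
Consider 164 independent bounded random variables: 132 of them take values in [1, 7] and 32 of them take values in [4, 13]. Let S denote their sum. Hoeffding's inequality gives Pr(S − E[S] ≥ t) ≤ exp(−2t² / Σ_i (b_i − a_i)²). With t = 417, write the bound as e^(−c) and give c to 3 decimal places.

Σ(b_i − a_i)² = 132·6² + 32·9² = 7344.
c = 2t² / 7344 = 2·417² / 7344 = 47.3554.

47.355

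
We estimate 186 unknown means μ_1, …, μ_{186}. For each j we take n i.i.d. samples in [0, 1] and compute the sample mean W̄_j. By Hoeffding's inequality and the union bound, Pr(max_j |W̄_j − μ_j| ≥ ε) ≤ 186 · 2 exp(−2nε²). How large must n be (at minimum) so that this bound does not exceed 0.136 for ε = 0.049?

1649

Need 2·186·exp(−2nε²) ≤ 0.136, i.e. exp(−2nε²) ≤ 0.136/372.
So 2nε² ≥ ln(372/0.136) = 7.913994.
Hence n ≥ 7.913994/(2·0.049²) = 1648.062.
The smallest integer n is 1649.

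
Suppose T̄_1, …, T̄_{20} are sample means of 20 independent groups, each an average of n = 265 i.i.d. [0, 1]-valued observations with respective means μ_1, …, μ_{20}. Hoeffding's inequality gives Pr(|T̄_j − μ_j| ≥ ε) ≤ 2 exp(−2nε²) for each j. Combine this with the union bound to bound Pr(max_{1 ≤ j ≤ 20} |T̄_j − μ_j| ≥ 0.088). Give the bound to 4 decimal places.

Per-experiment Hoeffding bound: 2·exp(−2·265·0.088²) = 2·exp(−4.10432) = 0.033002.
Union bound over 20 events: 20·0.033002 = 0.66005.

0.6600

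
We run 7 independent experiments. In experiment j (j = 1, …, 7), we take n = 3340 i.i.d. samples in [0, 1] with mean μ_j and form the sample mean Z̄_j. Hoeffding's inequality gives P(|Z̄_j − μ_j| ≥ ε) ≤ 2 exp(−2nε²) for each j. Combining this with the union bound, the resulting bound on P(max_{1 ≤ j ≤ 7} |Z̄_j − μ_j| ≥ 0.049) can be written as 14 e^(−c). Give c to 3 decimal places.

16.039

Union bound over the 7 events: P(max_{1 ≤ j ≤ 7} |Z̄_j − μ_j| ≥ 0.049) ≤ 7·2·exp(−2nε²) = 14 exp(−2·3340·0.049²).
So c = 2·3340·0.049² = 16.0387.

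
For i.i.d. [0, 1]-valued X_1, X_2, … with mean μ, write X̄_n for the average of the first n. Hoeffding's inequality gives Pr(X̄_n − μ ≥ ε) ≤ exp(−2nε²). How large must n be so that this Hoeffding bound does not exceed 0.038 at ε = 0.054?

561

Require exp(−2nε²) ≤ 0.038, i.e. 2nε² ≥ ln(1/0.038) = 3.270169.
So n ≥ 3.270169 / (2·0.054²) = 560.729.
The smallest integer n is 561.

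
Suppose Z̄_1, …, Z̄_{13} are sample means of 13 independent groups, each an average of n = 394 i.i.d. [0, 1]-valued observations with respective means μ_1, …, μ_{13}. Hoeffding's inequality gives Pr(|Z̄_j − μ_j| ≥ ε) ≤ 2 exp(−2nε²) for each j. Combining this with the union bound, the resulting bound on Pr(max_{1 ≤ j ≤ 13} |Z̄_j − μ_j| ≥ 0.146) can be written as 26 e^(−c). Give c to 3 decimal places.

16.797

Union bound over the 13 events: Pr(max_{1 ≤ j ≤ 13} |Z̄_j − μ_j| ≥ 0.146) ≤ 13·2·exp(−2nε²) = 26 exp(−2·394·0.146²).
So c = 2·394·0.146² = 16.7970.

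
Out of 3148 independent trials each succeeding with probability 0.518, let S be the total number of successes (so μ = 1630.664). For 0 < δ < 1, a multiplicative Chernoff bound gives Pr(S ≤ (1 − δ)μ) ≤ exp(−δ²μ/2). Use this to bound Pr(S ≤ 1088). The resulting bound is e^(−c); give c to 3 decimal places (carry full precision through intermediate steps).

Write 1088 = (1 − δ)μ, so δ = 1 − 1088/1630.664 = 0.3327871…
Then the exponent is δ²μ/2 = (μ − 1088)²/(2μ) = 90.295799.

90.296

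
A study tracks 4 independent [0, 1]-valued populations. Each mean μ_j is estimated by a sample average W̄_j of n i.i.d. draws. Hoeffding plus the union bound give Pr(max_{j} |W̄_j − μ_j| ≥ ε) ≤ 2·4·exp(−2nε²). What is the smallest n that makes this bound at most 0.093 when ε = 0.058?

663

Need 2·4·exp(−2nε²) ≤ 0.093, i.e. exp(−2nε²) ≤ 0.093/8.
So 2nε² ≥ ln(8/0.093) = 4.454597.
Hence n ≥ 4.454597/(2·0.058²) = 662.098.
The smallest integer n is 663.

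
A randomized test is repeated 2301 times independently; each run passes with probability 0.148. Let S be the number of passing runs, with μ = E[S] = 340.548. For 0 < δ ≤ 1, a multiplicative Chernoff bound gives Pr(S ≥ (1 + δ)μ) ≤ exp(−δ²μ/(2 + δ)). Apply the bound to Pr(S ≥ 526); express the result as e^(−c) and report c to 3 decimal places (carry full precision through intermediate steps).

Write 526 = (1 + δ)μ, so δ = 526/340.548 − 1 = 0.5445693…
Then the exponent is δ²μ/(2 + δ) = (526 − μ)² / (μ·(2 + δ)) = 39.689024.

39.689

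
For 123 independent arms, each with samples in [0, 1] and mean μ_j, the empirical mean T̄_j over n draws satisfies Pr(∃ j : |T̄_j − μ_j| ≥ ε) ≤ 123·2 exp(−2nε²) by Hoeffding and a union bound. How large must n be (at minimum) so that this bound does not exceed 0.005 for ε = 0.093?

Need 2·123·exp(−2nε²) ≤ 0.005, i.e. exp(−2nε²) ≤ 0.005/246.
So 2nε² ≥ ln(246/0.005) = 10.803649.
Hence n ≥ 10.803649/(2·0.093²) = 624.561.
The smallest integer n is 625.

625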